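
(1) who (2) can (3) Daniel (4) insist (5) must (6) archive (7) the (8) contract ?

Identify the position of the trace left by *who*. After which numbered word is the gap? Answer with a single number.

4

In situ: Daniel can insist who must archive the contract.
The filler 'who' is interpreted as the subject of the clause embedded under 'insist'. It moves to the left edge, and the trace sits right after 'insist':
Who can Daniel insist ___ must archive the contract?
'insist' is word 4.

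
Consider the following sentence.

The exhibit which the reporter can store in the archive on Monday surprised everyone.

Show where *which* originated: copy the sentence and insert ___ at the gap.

The filler 'which' is interpreted as the direct object of 'store'. The gap is right after 'store'.

The exhibit which the reporter can store ___ in the archive on Monday surprised everyone.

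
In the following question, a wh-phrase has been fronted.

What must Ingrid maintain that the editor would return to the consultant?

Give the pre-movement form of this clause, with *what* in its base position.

Ingrid must maintain that the editor would return what to the consultant.

The filler 'what' is interpreted as the direct object of 'return'. Fronting leaves a gap immediately after 'return':
What must Ingrid maintain that the editor would return ___ to the consultant?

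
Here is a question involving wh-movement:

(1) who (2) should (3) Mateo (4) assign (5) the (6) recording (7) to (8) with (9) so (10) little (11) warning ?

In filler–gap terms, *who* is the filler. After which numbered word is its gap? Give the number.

In situ: Mateo should assign the recording to who with so little warning.
The filler 'who' is interpreted as the object of the preposition 'to' (recipient of 'assign'). It moves to the left edge, and the trace sits right after 'to':
Who should Mateo assign the recording to ___ with so little warning?
'to' is word 7.

7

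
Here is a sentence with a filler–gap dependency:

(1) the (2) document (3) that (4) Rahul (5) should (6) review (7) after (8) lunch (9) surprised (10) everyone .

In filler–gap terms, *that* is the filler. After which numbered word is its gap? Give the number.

The filler 'that' is interpreted as the direct object of 'review'. It moves to the left edge, and the trace sits right after 'review':
The document that Rahul should review ___ after lunch surprised everyone.
'review' is word 6.

6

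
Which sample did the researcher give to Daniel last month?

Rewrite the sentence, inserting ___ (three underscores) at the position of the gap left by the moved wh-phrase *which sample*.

Which sample did the researcher give ___ to Daniel last month?

Underlying clause: The researcher did give which sample to Daniel last month.
'which sample' functions as the direct object of 'give'. The gap is right after 'give'.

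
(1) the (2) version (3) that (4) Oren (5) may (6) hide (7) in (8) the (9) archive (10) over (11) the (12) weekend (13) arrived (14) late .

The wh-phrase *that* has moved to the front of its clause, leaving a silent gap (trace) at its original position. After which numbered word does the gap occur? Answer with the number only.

6

'that' is the direct object of 'hide'. Fronting leaves a gap immediately after 'hide':
The version that Oren may hide ___ in the archive over the weekend arrived late.
'hide' is word 6.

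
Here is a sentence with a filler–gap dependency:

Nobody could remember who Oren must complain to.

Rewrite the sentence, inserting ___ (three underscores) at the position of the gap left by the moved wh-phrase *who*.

Before movement: Oren must complain to who.
'who' functions as the object of the preposition 'to'. The gap is right after 'to'.

Nobody could remember who Oren must complain to ___.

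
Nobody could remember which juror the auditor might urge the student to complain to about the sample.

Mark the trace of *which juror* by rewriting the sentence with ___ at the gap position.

Nobody could remember which juror the auditor might urge the student to complain to ___ about the sample.

Pre-movement form: The auditor might urge the student to complain to which juror about the sample.
The filler 'which juror' is interpreted as the object of the preposition 'to'. The gap is right after 'to'.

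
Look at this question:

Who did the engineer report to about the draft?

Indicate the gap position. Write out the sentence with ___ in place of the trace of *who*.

Who did the engineer report to ___ about the draft?

In situ: The engineer did report to who about the draft.
'who' functions as the object of the preposition 'to'. The gap is right after 'to'.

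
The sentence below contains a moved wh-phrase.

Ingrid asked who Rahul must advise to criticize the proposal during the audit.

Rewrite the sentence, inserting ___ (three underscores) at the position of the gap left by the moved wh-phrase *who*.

Before movement: Rahul must advise who to criticize the proposal during the audit.
'who' functions as the direct object of 'advise'. The gap is right after 'advise'.

Ingrid asked who Rahul must advise ___ to criticize the proposal during the audit.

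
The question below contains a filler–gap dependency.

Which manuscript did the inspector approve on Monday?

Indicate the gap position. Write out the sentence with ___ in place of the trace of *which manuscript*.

Pre-movement form: The inspector did approve which manuscript on Monday.
'which manuscript' functions as the direct object of 'approve'. The gap is right after 'approve'.

Which manuscript did the inspector approve ___ on Monday?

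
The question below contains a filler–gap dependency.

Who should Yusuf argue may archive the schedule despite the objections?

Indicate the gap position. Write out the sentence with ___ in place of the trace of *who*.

Who should Yusuf argue ___ may archive the schedule despite the objections?

Before movement: Yusuf should argue who may archive the schedule despite the objections.
'who' functions as the subject of the clause embedded under 'argue'. The gap is right after 'argue'.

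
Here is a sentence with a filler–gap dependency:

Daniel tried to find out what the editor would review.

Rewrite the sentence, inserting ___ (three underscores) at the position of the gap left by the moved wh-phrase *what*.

Daniel tried to find out what the editor would review ___.

Before movement: The editor would review what.
'what' is the direct object of 'review'. The gap is right after 'review'.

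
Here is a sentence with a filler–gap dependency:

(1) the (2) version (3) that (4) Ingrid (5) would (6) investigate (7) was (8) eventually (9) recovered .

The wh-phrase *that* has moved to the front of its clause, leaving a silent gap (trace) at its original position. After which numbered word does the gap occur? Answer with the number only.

'that' is the direct object of 'investigate'. It moves to the left edge, and the trace sits right after 'investigate':
The version that Ingrid would investigate ___ was eventually recovered.
'investigate' is word 6.

6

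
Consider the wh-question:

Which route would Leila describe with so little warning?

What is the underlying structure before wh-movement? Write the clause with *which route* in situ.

'which route' is the direct object of 'describe'. Fronting leaves a gap immediately after 'describe':
Which route would Leila describe ___ with so little warning?

Leila would describe which route with so little warning.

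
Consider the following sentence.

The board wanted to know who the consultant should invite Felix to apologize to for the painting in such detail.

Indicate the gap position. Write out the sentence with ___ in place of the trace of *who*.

The board wanted to know who the consultant should invite Felix to apologize to ___ for the painting in such detail.

In situ: The consultant should invite Felix to apologize to who for the painting in such detail.
'who' functions as the object of the preposition 'to'. The gap is right after 'to'.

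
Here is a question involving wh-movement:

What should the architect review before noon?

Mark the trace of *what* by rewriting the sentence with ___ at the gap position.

What should the architect review ___ before noon?

Underlying clause: The architect should review what before noon.
'what' is the direct object of 'review'. The gap is right after 'review'.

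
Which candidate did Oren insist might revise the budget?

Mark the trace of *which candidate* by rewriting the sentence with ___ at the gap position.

Underlying clause: Oren did insist which candidate might revise the budget.
'which candidate' is the subject of the clause embedded under 'insist'. The gap is right after 'insist'.

Which candidate did Oren insist ___ might revise the budget?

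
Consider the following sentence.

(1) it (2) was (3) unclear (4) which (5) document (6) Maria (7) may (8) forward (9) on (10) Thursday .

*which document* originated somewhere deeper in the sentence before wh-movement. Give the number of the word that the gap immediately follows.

In situ: Maria may forward which document on Thursday.
'which document' functions as the direct object of 'forward'. Wh-movement fronts it, leaving a gap right after 'forward':
It was unclear which document Maria may forward ___ on Thursday.
'forward' is word 8.

8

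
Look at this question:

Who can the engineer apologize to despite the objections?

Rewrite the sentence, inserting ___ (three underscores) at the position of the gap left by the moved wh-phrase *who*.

Before movement: The engineer can apologize to who despite the objections.
The filler 'who' is interpreted as the object of the preposition 'to'. The gap is right after 'to'.

Who can the engineer apologize to ___ despite the objections?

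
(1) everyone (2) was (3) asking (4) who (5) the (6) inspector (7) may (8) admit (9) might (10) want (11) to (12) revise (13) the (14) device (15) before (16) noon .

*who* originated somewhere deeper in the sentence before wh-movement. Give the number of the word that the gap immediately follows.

Pre-movement form: The inspector may admit who might want to revise the device before noon.
'who' is the subject of the clause embedded under 'admit'. It moves to the left edge, and the trace sits right after 'admit':
Everyone was asking who the inspector may admit ___ might want to revise the device before noon.
'admit' is word 8.

8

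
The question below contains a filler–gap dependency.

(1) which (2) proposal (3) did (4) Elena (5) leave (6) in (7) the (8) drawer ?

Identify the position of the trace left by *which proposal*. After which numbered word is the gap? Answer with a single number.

Underlying clause: Elena did leave which proposal in the drawer.
'which proposal' is the direct object of 'leave'. Wh-movement fronts it, leaving a gap right after 'leave':
Which proposal did Elena leave ___ in the drawer?
'leave' is word 5.

5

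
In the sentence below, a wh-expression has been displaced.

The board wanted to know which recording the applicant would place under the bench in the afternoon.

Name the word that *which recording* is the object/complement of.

Before movement: The applicant would place which recording under the bench in the afternoon.
'which recording' is the direct object of 'place'. Wh-movement fronts it, leaving a gap right after 'place':
The board wanted to know which recording the applicant would place ___ under the bench in the afternoon.

place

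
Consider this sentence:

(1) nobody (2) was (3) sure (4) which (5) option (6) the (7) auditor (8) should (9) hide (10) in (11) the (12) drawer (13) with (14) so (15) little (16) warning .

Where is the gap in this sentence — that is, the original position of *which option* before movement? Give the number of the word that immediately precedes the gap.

Pre-movement form: The auditor should hide which option in the drawer with so little warning.
'which option' is the direct object of 'hide'. It moves to the left edge, and the trace sits right after 'hide':
Nobody was sure which option the auditor should hide ___ in the drawer with so little warning.
'hide' is word 9.

9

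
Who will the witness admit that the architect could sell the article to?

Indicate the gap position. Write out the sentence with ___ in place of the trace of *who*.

Underlying clause: The witness will admit that the architect could sell the article to who.
'who' functions as the object of the preposition 'to' (recipient of 'sell'). The gap is right after 'to'.

Who will the witness admit that the architect could sell the article to ___?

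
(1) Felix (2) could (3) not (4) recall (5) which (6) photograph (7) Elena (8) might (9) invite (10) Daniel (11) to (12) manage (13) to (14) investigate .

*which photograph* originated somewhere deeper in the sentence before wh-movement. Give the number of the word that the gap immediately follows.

In situ: Elena might invite Daniel to manage to investigate which photograph.
The filler 'which photograph' is interpreted as the direct object of 'investigate'. Wh-movement fronts it, leaving a gap right after 'investigate':
Felix could not recall which photograph Elena might invite Daniel to manage to investigate ___.
'investigate' is word 14.

14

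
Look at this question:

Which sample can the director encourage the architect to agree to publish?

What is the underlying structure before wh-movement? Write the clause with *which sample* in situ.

The filler 'which sample' is interpreted as the direct object of 'publish'. Fronting leaves a gap immediately after 'publish':
Which sample can the director encourage the architect to agree to publish ___?

The director can encourage the architect to agree to publish which sample.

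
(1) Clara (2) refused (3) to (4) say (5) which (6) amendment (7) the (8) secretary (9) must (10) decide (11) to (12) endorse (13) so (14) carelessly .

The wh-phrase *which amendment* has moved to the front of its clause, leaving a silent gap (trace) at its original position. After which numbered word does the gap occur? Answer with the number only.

12

In situ: The secretary must decide to endorse which amendment so carelessly.
'which amendment' functions as the direct object of 'endorse'. It moves to the left edge, and the trace sits right after 'endorse':
Clara refused to say which amendment the secretary must decide to endorse ___ so carelessly.
'endorse' is word 12.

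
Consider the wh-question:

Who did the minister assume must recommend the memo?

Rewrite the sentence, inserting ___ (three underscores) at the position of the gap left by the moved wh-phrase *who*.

Who did the minister assume ___ must recommend the memo?

Before movement: The minister did assume who must recommend the memo.
'who' is the subject of the clause embedded under 'assume'. The gap is right after 'assume'.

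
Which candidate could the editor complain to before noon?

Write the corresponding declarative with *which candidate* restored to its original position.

The editor could complain to which candidate before noon.

'which candidate' functions as the object of the preposition 'to'. Fronting leaves a gap immediately after 'to':
Which candidate could the editor complain to ___ before noon?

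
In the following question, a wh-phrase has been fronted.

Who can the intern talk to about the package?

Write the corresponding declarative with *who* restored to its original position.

The intern can talk to who about the package.

The filler 'who' is interpreted as the object of the preposition 'to'. Wh-movement fronts it, leaving a gap right after 'to':
Who can the intern talk to ___ about the package?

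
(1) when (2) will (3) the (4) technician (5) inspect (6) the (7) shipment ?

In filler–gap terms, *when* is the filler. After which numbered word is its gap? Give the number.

7

Underlying clause: The technician will inspect the shipment when.
'when' functions as the temporal adjunct. It moves to the left edge, and the trace sits right after 'shipment':
When will the technician inspect the shipment ___?
'shipment' is word 7.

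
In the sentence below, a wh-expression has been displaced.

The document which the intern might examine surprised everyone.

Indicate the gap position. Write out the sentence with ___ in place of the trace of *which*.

The document which the intern might examine ___ surprised everyone.

'which' is the direct object of 'examine'. The gap is right after 'examine'.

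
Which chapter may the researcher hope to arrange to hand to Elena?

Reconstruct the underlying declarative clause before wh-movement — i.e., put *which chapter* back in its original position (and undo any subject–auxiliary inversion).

The researcher may hope to arrange to hand which chapter to Elena.

'which chapter' is the direct object of 'hand'. Fronting leaves a gap immediately after 'hand':
Which chapter may the researcher hope to arrange to hand ___ to Elena?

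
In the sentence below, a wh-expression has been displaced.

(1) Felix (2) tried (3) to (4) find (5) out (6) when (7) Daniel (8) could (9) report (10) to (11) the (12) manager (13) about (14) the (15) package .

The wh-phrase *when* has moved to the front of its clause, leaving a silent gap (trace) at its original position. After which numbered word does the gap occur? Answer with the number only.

15

Before movement: Daniel could report to the manager about the package when.
The filler 'when' is interpreted as the temporal adjunct. Fronting leaves a gap immediately after 'package':
Felix tried to find out when Daniel could report to the manager about the package ___.
'package' is word 15.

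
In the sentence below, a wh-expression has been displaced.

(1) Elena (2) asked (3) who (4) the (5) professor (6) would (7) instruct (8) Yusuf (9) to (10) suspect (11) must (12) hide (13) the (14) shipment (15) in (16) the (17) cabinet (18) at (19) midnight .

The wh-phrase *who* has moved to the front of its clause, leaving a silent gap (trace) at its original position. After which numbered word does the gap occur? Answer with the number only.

10

Before movement: The professor would instruct Yusuf to suspect who must hide the shipment in the cabinet at midnight.
The filler 'who' is interpreted as the subject of the clause embedded under 'suspect'. Wh-movement fronts it, leaving a gap right after 'suspect':
Elena asked who the professor would instruct Yusuf to suspect ___ must hide the shipment in the cabinet at midnight.
'suspect' is word 10.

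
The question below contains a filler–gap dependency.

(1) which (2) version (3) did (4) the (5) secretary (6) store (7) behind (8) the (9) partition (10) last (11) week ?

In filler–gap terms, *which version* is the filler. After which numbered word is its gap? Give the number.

Before movement: The secretary did store which version behind the partition last week.
'which version' functions as the direct object of 'store'. Wh-movement fronts it, leaving a gap right after 'store':
Which version did the secretary store ___ behind the partition last week?
'store' is word 6.

6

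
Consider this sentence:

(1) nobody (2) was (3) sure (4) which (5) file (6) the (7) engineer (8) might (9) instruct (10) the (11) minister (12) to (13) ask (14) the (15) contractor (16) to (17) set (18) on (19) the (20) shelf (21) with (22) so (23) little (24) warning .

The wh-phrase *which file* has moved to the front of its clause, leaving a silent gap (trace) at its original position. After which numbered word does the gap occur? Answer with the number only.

17

Pre-movement form: The engineer might instruct the minister to ask the contractor to set which file on the shelf with so little warning.
The filler 'which file' is interpreted as the direct object of 'set'. It moves to the left edge, and the trace sits right after 'set':
Nobody was sure which file the engineer might instruct the minister to ask the contractor to set ___ on the shelf with so little warning.
'set' is word 17.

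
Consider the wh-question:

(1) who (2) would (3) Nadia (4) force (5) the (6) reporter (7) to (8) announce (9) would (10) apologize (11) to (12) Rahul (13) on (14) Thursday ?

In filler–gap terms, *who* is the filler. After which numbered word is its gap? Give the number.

Before movement: Nadia would force the reporter to announce who would apologize to Rahul on Thursday.
'who' is the subject of the clause embedded under 'announce'. Wh-movement fronts it, leaving a gap right after 'announce':
Who would Nadia force the reporter to announce ___ would apologize to Rahul on Thursday?
'announce' is word 8.

8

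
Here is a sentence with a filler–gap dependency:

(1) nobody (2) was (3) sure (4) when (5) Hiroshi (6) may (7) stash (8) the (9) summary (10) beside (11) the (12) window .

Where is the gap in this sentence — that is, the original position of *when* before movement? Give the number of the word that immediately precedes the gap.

12

In situ: Hiroshi may stash the summary beside the window when.
The filler 'when' is interpreted as the temporal adjunct. Fronting leaves a gap immediately after 'window':
Nobody was sure when Hiroshi may stash the summary beside the window ___.
'window' is word 12.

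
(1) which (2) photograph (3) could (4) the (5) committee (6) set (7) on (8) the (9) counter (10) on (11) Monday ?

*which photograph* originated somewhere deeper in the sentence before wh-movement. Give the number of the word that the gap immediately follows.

6

Before movement: The committee could set which photograph on the counter on Monday.
'which photograph' is the direct object of 'set'. It moves to the left edge, and the trace sits right after 'set':
Which photograph could the committee set ___ on the counter on Monday?
'set' is word 6.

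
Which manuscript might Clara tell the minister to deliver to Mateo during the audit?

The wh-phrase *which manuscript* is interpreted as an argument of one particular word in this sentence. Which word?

deliver

Before movement: Clara might tell the minister to deliver which manuscript to Mateo during the audit.
The filler 'which manuscript' is interpreted as the direct object of 'deliver'. It moves to the left edge, and the trace sits right after 'deliver':
Which manuscript might Clara tell the minister to deliver ___ to Mateo during the audit?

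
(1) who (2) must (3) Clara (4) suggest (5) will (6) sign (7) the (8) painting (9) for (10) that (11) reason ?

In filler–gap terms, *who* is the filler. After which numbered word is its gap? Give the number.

Underlying clause: Clara must suggest who will sign the painting for that reason.
'who' functions as the subject of the clause embedded under 'suggest'. Wh-movement fronts it, leaving a gap right after 'suggest':
Who must Clara suggest ___ will sign the painting for that reason?
'suggest' is word 4.

4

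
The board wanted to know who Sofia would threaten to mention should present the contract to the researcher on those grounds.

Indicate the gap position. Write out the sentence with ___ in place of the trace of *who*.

The board wanted to know who Sofia would threaten to mention ___ should present the contract to the researcher on those grounds.

In situ: Sofia would threaten to mention who should present the contract to the researcher on those grounds.
'who' is the subject of the clause embedded under 'mention'. The gap is right after 'mention'.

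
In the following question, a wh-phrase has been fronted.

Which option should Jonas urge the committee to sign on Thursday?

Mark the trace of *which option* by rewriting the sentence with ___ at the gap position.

In situ: Jonas should urge the committee to sign which option on Thursday.
The filler 'which option' is interpreted as the direct object of 'sign'. The gap is right after 'sign'.

Which option should Jonas urge the committee to sign ___ on Thursday?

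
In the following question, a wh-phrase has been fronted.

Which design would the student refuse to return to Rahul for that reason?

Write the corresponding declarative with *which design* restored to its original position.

'which design' functions as the direct object of 'return'. Fronting leaves a gap immediately after 'return':
Which design would the student refuse to return ___ to Rahul for that reason?

The student would refuse to return which design to Rahul for that reason.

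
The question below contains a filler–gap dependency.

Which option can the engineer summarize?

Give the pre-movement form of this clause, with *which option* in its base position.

'which option' functions as the direct object of 'summarize'. Wh-movement fronts it, leaving a gap right after 'summarize':
Which option can the engineer summarize ___?

The engineer can summarize which option.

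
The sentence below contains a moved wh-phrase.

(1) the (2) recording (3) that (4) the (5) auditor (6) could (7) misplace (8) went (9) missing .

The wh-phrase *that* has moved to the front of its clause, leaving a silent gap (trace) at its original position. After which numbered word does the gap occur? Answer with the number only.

The filler 'that' is interpreted as the direct object of 'misplace'. Fronting leaves a gap immediately after 'misplace':
The recording that the auditor could misplace ___ went missing.
'misplace' is word 7.

7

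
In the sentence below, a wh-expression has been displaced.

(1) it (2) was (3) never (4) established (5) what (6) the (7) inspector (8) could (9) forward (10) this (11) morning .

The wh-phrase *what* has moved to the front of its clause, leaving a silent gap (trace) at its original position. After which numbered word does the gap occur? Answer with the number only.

Before movement: The inspector could forward what this morning.
The filler 'what' is interpreted as the direct object of 'forward'. It moves to the left edge, and the trace sits right after 'forward':
It was never established what the inspector could forward ___ this morning.
'forward' is word 9.

9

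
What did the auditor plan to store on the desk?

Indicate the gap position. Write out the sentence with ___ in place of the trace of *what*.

What did the auditor plan to store ___ on the desk?

In situ: The auditor did plan to store what on the desk.
The filler 'what' is interpreted as the direct object of 'store'. The gap is right after 'store'.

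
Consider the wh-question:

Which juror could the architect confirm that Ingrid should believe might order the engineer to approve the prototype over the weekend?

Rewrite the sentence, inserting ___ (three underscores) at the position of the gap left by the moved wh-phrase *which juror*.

Which juror could the architect confirm that Ingrid should believe ___ might order the engineer to approve the prototype over the weekend?

Underlying clause: The architect could confirm that Ingrid should believe which juror might order the engineer to approve the prototype over the weekend.
The filler 'which juror' is interpreted as the subject of the clause embedded under 'believe'. The gap is right after 'believe'.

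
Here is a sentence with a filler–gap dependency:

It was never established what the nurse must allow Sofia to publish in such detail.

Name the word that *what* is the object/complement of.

In situ: The nurse must allow Sofia to publish what in such detail.
'what' functions as the direct object of 'publish'. It moves to the left edge, and the trace sits right after 'publish':
It was never established what the nurse must allow Sofia to publish ___ in such detail.

publish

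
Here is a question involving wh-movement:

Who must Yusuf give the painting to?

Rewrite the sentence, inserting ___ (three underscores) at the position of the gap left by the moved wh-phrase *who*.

Who must Yusuf give the painting to ___?

Before movement: Yusuf must give the painting to who.
'who' functions as the object of the preposition 'to' (recipient of 'give'). The gap is right after 'to'.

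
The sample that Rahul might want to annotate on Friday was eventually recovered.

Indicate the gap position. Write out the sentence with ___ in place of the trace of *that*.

The filler 'that' is interpreted as the direct object of 'annotate'. The gap is right after 'annotate'.

The sample that Rahul might want to annotate ___ on Friday was eventually recovered.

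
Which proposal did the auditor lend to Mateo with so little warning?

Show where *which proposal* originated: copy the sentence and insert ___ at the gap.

Which proposal did the auditor lend ___ to Mateo with so little warning?

Underlying clause: The auditor did lend which proposal to Mateo with so little warning.
'which proposal' is the direct object of 'lend'. The gap is right after 'lend'.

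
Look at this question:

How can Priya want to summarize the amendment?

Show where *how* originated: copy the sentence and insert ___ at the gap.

In situ: Priya can want to summarize the amendment how.
'how' functions as the manner adjunct. The gap is right after 'amendment'.

How can Priya want to summarize the amendment ___?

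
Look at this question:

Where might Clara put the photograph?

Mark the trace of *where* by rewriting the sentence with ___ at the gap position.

In situ: Clara might put the photograph where.
'where' is the locative complement of 'put'. The gap is right after 'photograph'.

Where might Clara put the photograph ___?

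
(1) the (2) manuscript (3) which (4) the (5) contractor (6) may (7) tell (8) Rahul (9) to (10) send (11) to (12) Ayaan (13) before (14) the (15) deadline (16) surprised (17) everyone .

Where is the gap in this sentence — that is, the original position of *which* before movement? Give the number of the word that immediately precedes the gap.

10

'which' functions as the direct object of 'send'. Fronting leaves a gap immediately after 'send':
The manuscript which the contractor may tell Rahul to send ___ to Ayaan before the deadline surprised everyone.
'send' is word 10.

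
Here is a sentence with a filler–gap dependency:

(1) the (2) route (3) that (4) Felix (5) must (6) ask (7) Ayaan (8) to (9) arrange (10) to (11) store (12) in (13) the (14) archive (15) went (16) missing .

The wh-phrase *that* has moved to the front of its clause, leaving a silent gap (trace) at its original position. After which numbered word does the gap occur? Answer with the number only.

The filler 'that' is interpreted as the direct object of 'store'. Wh-movement fronts it, leaving a gap right after 'store':
The route that Felix must ask Ayaan to arrange to store ___ in the archive went missing.
'store' is word 11.

11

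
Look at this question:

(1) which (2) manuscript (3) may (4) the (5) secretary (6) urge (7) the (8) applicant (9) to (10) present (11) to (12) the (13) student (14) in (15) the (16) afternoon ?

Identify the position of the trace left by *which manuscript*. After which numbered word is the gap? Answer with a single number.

10

Underlying clause: The secretary may urge the applicant to present which manuscript to the student in the afternoon.
'which manuscript' is the direct object of 'present'. It moves to the left edge, and the trace sits right after 'present':
Which manuscript may the secretary urge the applicant to present ___ to the student in the afternoon?
'present' is word 10.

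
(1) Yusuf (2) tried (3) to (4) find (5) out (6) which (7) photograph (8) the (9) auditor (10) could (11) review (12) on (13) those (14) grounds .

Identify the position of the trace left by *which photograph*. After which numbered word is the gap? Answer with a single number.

11

Before movement: The auditor could review which photograph on those grounds.
'which photograph' functions as the direct object of 'review'. It moves to the left edge, and the trace sits right after 'review':
Yusuf tried to find out which photograph the auditor could review ___ on those grounds.
'review' is word 11.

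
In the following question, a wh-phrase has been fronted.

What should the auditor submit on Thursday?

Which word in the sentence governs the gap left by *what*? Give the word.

Underlying clause: The auditor should submit what on Thursday.
'what' is the direct object of 'submit'. Wh-movement fronts it, leaving a gap right after 'submit':
What should the auditor submit ___ on Thursday?

submit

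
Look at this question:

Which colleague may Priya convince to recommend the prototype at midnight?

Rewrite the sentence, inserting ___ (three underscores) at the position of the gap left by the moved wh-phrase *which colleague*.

Which colleague may Priya convince ___ to recommend the prototype at midnight?

Underlying clause: Priya may convince which colleague to recommend the prototype at midnight.
'which colleague' is the direct object of 'convince'. The gap is right after 'convince'.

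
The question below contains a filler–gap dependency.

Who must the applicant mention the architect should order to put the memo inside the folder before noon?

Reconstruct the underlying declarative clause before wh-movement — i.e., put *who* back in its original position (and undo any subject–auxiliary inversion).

The applicant must mention the architect should order who to put the memo inside the folder before noon.

'who' is the direct object of 'order'. It moves to the left edge, and the trace sits right after 'order':
Who must the applicant mention the architect should order ___ to put the memo inside the folder before noon?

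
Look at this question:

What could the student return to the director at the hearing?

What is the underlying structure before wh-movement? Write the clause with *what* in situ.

The filler 'what' is interpreted as the direct object of 'return'. It moves to the left edge, and the trace sits right after 'return':
What could the student return ___ to the director at the hearing?

The student could return what to the director at the hearing.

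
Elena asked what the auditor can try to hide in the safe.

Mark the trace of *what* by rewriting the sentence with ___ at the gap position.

Before movement: The auditor can try to hide what in the safe.
The filler 'what' is interpreted as the direct object of 'hide'. The gap is right after 'hide'.

Elena asked what the auditor can try to hide ___ in the safe.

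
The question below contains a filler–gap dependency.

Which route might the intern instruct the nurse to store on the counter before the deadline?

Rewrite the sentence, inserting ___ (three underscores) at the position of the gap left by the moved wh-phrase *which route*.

Pre-movement form: The intern might instruct the nurse to store which route on the counter before the deadline.
'which route' functions as the direct object of 'store'. The gap is right after 'store'.

Which route might the intern instruct the nurse to store ___ on the counter before the deadline?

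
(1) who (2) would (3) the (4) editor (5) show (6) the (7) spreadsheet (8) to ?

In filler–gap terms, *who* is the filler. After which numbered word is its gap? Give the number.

Before movement: The editor would show the spreadsheet to who.
'who' functions as the object of the preposition 'to' (recipient of 'show'). Wh-movement fronts it, leaving a gap right after 'to':
Who would the editor show the spreadsheet to ___?
'to' is word 8.

8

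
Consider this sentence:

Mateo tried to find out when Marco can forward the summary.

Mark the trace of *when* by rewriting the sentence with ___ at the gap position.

Pre-movement form: Marco can forward the summary when.
'when' is the temporal adjunct. The gap is right after 'summary'.

Mateo tried to find out when Marco can forward the summary ___.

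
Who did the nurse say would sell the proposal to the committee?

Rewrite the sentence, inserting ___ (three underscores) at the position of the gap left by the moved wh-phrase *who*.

Pre-movement form: The nurse did say who would sell the proposal to the committee.
The filler 'who' is interpreted as the subject of the clause embedded under 'say'. The gap is right after 'say'.

Who did the nurse say ___ would sell the proposal to the committee?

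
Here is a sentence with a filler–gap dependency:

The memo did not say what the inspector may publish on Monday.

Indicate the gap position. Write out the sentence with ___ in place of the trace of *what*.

The memo did not say what the inspector may publish ___ on Monday.

Underlying clause: The inspector may publish what on Monday.
'what' is the direct object of 'publish'. The gap is right after 'publish'.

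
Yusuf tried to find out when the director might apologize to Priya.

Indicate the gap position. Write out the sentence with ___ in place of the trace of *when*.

In situ: The director might apologize to Priya when.
'when' is the temporal adjunct. The gap is right after 'Priya'.

Yusuf tried to find out when the director might apologize to Priya ___.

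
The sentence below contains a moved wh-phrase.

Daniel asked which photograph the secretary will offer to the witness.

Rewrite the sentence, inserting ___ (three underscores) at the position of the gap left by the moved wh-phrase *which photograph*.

Daniel asked which photograph the secretary will offer ___ to the witness.

Underlying clause: The secretary will offer which photograph to the witness.
The filler 'which photograph' is interpreted as the direct object of 'offer'. The gap is right after 'offer'.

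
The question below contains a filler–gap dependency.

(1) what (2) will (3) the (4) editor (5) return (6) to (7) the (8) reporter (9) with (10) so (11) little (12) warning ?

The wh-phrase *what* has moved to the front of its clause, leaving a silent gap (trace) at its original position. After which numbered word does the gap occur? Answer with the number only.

5

Underlying clause: The editor will return what to the reporter with so little warning.
'what' functions as the direct object of 'return'. Wh-movement fronts it, leaving a gap right after 'return':
What will the editor return ___ to the reporter with so little warning?
'return' is word 5.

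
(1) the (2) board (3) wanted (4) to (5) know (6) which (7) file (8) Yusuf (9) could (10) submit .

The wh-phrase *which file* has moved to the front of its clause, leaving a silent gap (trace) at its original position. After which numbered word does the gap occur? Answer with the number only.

10

Before movement: Yusuf could submit which file.
'which file' is the direct object of 'submit'. Wh-movement fronts it, leaving a gap right after 'submit':
The board wanted to know which file Yusuf could submit ___.
'submit' is word 10.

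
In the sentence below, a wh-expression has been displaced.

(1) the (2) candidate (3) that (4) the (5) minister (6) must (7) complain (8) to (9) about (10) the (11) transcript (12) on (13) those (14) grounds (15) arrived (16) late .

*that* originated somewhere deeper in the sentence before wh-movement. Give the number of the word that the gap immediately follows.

The filler 'that' is interpreted as the object of the preposition 'to'. It moves to the left edge, and the trace sits right after 'to':
The candidate that the minister must complain to ___ about the transcript on those grounds arrived late.
'to' is word 8.

8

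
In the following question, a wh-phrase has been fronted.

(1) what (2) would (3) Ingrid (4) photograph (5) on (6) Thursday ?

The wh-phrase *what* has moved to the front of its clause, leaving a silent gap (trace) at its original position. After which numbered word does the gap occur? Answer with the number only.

4

Underlying clause: Ingrid would photograph what on Thursday.
'what' is the direct object of 'photograph'. Fronting leaves a gap immediately after 'photograph':
What would Ingrid photograph ___ on Thursday?
'photograph' is word 4.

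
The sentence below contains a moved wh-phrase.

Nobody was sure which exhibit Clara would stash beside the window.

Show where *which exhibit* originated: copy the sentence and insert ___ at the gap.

Before movement: Clara would stash which exhibit beside the window.
The filler 'which exhibit' is interpreted as the direct object of 'stash'. The gap is right after 'stash'.

Nobody was sure which exhibit Clara would stash ___ beside the window.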